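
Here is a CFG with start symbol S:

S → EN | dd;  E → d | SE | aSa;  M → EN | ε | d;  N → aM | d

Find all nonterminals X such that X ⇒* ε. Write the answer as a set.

{M}

Directly nullable (have an ε-rule): {M}.
Not nullable: E, N, S — each has a terminal in every rule's right-hand side or depends on a non-nullable symbol.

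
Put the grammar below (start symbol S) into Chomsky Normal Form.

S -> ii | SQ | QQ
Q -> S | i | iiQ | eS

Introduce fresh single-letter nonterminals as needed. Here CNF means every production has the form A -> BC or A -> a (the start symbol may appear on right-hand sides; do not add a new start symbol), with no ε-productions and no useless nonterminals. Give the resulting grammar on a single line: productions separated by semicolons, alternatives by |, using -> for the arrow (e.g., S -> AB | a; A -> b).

No ε-productions.
After unit-elimination: S -> QQ | SQ | ii; Q -> i | QQ | SQ | eS | ii | iiQ.
TERM: introduce A -> e, B -> i and substitute in every rule of length ≥2.
BIN: Q -> BBQ becomes Q -> BC, C -> BQ.

S -> BB | QQ | SQ; A -> e; B -> i; C -> BQ; Q -> i | AS | BB | BC | QQ | SQ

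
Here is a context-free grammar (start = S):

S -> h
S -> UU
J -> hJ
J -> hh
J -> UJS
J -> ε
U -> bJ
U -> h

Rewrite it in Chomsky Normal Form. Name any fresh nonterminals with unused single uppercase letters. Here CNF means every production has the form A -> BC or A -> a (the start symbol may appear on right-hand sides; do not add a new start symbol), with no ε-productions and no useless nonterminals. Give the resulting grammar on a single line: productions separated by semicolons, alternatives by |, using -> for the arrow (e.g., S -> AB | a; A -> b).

Nullable: {J}; after ε-elimination: S -> h | UU; J -> h | US | hJ | hh | UJS; U -> b | h | bJ.
No unit productions to eliminate.
TERM: introduce B -> b, A -> h and substitute in every rule of length ≥2.
BIN: J -> UJS becomes J -> UC, C -> JS.

S -> h | UU; A -> h; B -> b; C -> JS; J -> h | AA | AJ | UC | US; U -> b | h | BJ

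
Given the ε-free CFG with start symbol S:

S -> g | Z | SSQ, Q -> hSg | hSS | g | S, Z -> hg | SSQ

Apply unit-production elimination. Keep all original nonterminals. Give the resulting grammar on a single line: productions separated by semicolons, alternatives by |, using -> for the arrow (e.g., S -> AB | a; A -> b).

S -> g | hg | SSQ; Q -> g | hg | SSQ | hSS | hSg; Z -> hg | SSQ

Unit productions: Q->S, S->Z.
Unit pairs (A ⇒* B via units): (Q,S), (Q,Z), (S,Z).
S: inherits non-unit rules of {S, Z} → SSQ | g | hg.
Q: inherits non-unit rules of {Q, S, Z} → SSQ | g | hSS | hSg | hg.
Z: inherits non-unit rules of {Z} → SSQ | hg.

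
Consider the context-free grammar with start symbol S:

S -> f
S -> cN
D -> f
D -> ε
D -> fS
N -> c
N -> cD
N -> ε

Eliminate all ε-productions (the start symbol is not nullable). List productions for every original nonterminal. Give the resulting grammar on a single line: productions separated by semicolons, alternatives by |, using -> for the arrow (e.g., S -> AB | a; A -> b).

Nullable set: {D, N}.
S -> cN: N nullable, giving c | cN.
Drop D -> ε.
Drop N -> ε.
N -> cD: D nullable, giving c | cD.
Unchanged (no nullable symbols): S -> f; D -> f; D -> fS; N -> c.

S -> c | f | cN; D -> f | fS; N -> c | cD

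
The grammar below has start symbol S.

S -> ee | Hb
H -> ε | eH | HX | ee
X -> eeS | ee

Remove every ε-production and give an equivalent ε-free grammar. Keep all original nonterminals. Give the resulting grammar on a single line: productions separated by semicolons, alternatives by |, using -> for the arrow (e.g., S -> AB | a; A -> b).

S -> b | Hb | ee; H -> X | e | HX | eH | ee; X -> ee | eeS

Nullable set: {H}.
S -> Hb: H nullable, giving Hb | b.
Drop H -> ε.
H -> HX: H nullable, giving HX | X.
H -> eH: H nullable, giving e | eH.
Unchanged (no nullable symbols): S -> ee; H -> ee; X -> ee; X -> eeS.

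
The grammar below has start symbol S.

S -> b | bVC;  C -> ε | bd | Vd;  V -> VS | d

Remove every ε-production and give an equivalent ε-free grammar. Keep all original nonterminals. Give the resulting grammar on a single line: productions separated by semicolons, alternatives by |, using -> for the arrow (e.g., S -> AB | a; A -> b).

S -> b | bV | bVC; C -> Vd | bd; V -> d | VS

Nullable set: {C}.
S -> bVC: C nullable, giving bV | bVC.
Drop C -> ε.
Unchanged (no nullable symbols): S -> b; C -> Vd; C -> bd; V -> VS; V -> d.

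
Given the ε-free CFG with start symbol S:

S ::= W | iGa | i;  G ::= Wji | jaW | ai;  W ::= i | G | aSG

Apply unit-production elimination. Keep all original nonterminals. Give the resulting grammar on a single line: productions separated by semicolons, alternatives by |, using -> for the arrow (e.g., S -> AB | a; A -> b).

S -> i | ai | Wji | aSG | iGa | jaW; G -> ai | Wji | jaW; W -> i | ai | Wji | aSG | jaW

Unit productions: S->W, W->G.
Unit pairs (A ⇒* B via units): (S,G), (S,W), (W,G).
S: inherits non-unit rules of {G, S, W} → Wji | aSG | ai | i | iGa | jaW.
G: inherits non-unit rules of {G} → Wji | ai | jaW.
W: inherits non-unit rules of {G, W} → Wji | aSG | ai | i | jaW.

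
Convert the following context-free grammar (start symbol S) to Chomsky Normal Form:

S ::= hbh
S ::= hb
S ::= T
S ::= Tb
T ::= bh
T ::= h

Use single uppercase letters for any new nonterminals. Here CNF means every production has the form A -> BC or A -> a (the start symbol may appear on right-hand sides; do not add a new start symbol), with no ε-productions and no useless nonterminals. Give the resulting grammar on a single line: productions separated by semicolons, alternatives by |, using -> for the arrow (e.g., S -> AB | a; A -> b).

No ε-productions.
After unit-elimination: S -> h | Tb | bh | hb | hbh; T -> h | bh.
TERM: introduce A -> b, B -> h and substitute in every rule of length ≥2.
BIN: S -> BAB becomes S -> BC, C -> AB.

S -> h | AB | BA | BC | TA; A -> b; B -> h; C -> AB; T -> h | AB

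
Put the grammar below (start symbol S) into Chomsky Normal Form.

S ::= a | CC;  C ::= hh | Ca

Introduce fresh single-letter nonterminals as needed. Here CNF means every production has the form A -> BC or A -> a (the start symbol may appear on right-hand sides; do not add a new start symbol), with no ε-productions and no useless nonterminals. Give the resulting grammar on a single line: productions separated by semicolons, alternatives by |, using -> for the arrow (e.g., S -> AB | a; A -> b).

S -> a | CC; A -> a; B -> h; C -> BB | CA

No ε-productions.
No unit productions to eliminate.
TERM: introduce A -> a, B -> h and substitute in every rule of length ≥2.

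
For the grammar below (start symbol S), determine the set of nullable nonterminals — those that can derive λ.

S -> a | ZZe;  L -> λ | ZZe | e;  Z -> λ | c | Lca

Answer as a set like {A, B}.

Directly nullable (have an ε-rule): {L, Z}.
Not nullable: S — each has a terminal in every rule's right-hand side or depends on a non-nullable symbol.

{L, Z}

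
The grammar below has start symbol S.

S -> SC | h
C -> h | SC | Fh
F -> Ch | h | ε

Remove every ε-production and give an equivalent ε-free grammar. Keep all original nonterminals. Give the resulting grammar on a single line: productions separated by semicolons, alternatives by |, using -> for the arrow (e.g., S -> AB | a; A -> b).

Nullable set: {F}.
C -> Fh: F nullable, giving Fh | h.
Drop F -> ε.
Unchanged (no nullable symbols): S -> SC; S -> h; C -> SC; C -> h; F -> Ch; F -> h.

S -> h | SC; C -> h | Fh | SC; F -> h | Ch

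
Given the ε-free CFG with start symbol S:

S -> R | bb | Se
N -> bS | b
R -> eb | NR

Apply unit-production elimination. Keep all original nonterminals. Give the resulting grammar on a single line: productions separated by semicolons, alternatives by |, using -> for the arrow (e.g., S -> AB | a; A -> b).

Unit productions: S->R.
Unit pairs (A ⇒* B via units): (S,R).
S: inherits non-unit rules of {R, S} → NR | Se | bb | eb.
N: inherits non-unit rules of {N} → b | bS.
R: inherits non-unit rules of {R} → NR | eb.

S -> NR | Se | bb | eb; N -> b | bS; R -> NR | eb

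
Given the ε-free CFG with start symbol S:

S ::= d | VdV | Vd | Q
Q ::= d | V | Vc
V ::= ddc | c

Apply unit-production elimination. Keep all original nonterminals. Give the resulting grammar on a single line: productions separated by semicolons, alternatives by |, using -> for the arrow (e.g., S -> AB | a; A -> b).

S -> c | d | Vc | Vd | VdV | ddc; Q -> c | d | Vc | ddc; V -> c | ddc

Unit productions: Q->V, S->Q.
Unit pairs (A ⇒* B via units): (Q,V), (S,Q), (S,V).
S: inherits non-unit rules of {Q, S, V} → Vc | Vd | VdV | c | d | ddc.
Q: inherits non-unit rules of {Q, V} → Vc | c | d | ddc.
V: inherits non-unit rules of {V} → c | ddc.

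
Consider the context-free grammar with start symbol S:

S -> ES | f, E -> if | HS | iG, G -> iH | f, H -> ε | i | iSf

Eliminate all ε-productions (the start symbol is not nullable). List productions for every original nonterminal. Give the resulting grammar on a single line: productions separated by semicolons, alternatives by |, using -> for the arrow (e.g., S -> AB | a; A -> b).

S -> f | ES; E -> S | HS | iG | if; G -> f | i | iH; H -> i | iSf

Nullable set: {H}.
E -> HS: H nullable, giving HS | S.
G -> iH: H nullable, giving i | iH.
Drop H -> ε.
Unchanged (no nullable symbols): S -> ES; S -> f; E -> iG; E -> if; G -> f; H -> i; H -> iSf.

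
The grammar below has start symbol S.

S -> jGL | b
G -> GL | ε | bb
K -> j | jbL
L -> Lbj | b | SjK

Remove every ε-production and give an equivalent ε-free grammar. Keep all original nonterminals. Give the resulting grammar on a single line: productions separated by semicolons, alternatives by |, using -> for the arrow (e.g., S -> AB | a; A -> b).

S -> b | jL | jGL; G -> L | GL | bb; K -> j | jbL; L -> b | Lbj | SjK

Nullable set: {G}.
S -> jGL: G nullable, giving jGL | jL.
Drop G -> ε.
G -> GL: G nullable, giving GL | L.
Unchanged (no nullable symbols): S -> b; G -> bb; K -> j; K -> jbL; L -> Lbj; L -> SjK; L -> b.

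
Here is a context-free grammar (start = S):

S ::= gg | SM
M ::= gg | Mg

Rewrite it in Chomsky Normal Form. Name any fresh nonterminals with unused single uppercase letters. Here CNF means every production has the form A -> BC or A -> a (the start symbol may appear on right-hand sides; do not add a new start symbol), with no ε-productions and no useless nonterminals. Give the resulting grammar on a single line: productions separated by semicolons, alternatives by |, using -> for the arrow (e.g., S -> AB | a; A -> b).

S -> AA | SM; A -> g; M -> AA | MA

No ε-productions.
No unit productions to eliminate.
TERM: introduce A -> g and substitute in every rule of length ≥2.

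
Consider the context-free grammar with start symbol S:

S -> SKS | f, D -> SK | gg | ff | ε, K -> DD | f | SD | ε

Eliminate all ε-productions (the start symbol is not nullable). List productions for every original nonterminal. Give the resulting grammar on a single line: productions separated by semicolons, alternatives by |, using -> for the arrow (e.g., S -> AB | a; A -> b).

Nullable set: {D, K}.
S -> SKS: K nullable, giving SKS | SS.
Drop D -> ε.
D -> SK: K nullable, giving S | SK.
Drop K -> ε.
K -> DD: D, D nullable, giving D | DD.
K -> SD: D nullable, giving S | SD.
Unchanged (no nullable symbols): S -> f; D -> ff; D -> gg; K -> f.

S -> f | SS | SKS; D -> S | SK | ff | gg; K -> D | S | f | DD | SD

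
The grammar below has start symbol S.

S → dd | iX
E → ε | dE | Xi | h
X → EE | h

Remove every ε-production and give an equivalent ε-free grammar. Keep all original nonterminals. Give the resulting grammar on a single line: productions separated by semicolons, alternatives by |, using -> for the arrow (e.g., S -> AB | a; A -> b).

S -> i | dd | iX; E -> d | h | i | Xi | dE; X -> E | h | EE

Nullable set: {E, X}.
S -> iX: X nullable, giving i | iX.
Drop E -> ε.
E -> Xi: X nullable, giving Xi | i.
E -> dE: E nullable, giving d | dE.
X -> EE: E, E nullable, giving E | EE.
Unchanged (no nullable symbols): S -> dd; E -> h; X -> h.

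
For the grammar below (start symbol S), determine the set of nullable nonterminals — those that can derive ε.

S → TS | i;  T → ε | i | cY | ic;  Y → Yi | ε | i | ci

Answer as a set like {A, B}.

Directly nullable (have an ε-rule): {T, Y}.
Not nullable: S — each has a terminal in every rule's right-hand side or depends on a non-nullable symbol.

{T, Y}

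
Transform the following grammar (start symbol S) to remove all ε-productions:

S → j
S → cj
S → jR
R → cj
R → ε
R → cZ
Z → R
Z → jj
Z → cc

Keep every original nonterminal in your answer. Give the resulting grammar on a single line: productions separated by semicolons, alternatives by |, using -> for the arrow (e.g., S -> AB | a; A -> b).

Nullable set: {R, Z}.
S -> jR: R nullable, giving j | jR.
Drop R -> ε.
R -> cZ: Z nullable, giving c | cZ.
Z -> R: R nullable, giving R.
Unchanged (no nullable symbols): S -> cj; S -> j; R -> cj; Z -> cc; Z -> jj.

S -> j | cj | jR; R -> c | cZ | cj; Z -> R | cc | jj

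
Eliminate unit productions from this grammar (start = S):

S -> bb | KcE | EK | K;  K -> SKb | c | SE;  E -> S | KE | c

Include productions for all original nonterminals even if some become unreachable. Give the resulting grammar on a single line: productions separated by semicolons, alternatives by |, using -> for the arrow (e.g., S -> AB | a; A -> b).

Unit productions: E->S, S->K.
Unit pairs (A ⇒* B via units): (E,K), (E,S), (S,K).
S: inherits non-unit rules of {K, S} → EK | KcE | SE | SKb | bb | c.
E: inherits non-unit rules of {E, K, S} → EK | KE | KcE | SE | SKb | bb | c.
K: inherits non-unit rules of {K} → SE | SKb | c.

S -> c | EK | SE | bb | KcE | SKb; E -> c | EK | KE | SE | bb | KcE | SKb; K -> c | SE | SKb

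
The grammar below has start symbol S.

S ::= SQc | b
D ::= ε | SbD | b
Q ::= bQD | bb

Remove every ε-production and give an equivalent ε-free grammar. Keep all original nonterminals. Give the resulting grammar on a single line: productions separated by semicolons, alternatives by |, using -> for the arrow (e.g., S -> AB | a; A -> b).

Nullable set: {D}.
Drop D -> ε.
D -> SbD: D nullable, giving Sb | SbD.
Q -> bQD: D nullable, giving bQ | bQD.
Unchanged (no nullable symbols): S -> SQc; S -> b; D -> b; Q -> bb.

S -> b | SQc; D -> b | Sb | SbD; Q -> bQ | bb | bQD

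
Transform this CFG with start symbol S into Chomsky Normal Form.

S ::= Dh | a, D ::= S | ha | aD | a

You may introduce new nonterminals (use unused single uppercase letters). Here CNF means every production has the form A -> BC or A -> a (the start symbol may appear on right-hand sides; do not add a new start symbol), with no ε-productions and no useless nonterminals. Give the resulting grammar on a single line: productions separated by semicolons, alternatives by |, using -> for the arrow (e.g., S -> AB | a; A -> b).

S -> a | DA; A -> h; B -> a; D -> a | AB | BD | DA

No ε-productions.
After unit-elimination: S -> a | Dh; D -> a | Dh | aD | ha.
TERM: introduce B -> a, A -> h and substitute in every rule of length ≥2.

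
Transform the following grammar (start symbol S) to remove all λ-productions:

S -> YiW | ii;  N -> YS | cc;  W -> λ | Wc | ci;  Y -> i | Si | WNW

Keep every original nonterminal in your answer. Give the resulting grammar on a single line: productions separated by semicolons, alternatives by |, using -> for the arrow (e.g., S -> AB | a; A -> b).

Nullable set: {W}.
S -> YiW: W nullable, giving Yi | YiW.
Drop W -> λ.
W -> Wc: W nullable, giving Wc | c.
Y -> WNW: W, W nullable, giving N | NW | WN | WNW.
Unchanged (no nullable symbols): S -> ii; N -> YS; N -> cc; W -> ci; Y -> Si; Y -> i.

S -> Yi | ii | YiW; N -> YS | cc; W -> c | Wc | ci; Y -> N | i | NW | Si | WN | WNW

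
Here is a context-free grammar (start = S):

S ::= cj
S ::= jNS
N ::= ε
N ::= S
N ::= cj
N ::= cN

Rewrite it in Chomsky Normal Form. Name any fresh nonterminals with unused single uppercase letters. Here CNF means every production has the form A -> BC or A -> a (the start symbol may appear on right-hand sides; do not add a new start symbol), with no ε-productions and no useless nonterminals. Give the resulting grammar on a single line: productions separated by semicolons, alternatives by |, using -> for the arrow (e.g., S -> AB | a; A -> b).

Nullable: {N}; after ε-elimination: S -> cj | jS | jNS; N -> S | c | cN | cj.
After unit-elimination: S -> cj | jS | jNS; N -> c | cN | cj | jS | jNS.
TERM: introduce A -> c, B -> j and substitute in every rule of length ≥2.
BIN: N -> BNS becomes N -> BC, C -> NS; S -> BNS becomes S -> BD, D -> NS.

S -> AB | BD | BS; A -> c; B -> j; C -> NS; D -> NS; N -> c | AB | AN | BC | BS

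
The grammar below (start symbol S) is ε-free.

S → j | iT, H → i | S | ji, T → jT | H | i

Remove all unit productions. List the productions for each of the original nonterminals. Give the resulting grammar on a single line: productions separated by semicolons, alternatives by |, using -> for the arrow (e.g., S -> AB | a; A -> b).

S -> j | iT; H -> i | j | iT | ji; T -> i | j | iT | jT | ji

Unit productions: H->S, T->H.
Unit pairs (A ⇒* B via units): (H,S), (T,H), (T,S).
S: inherits non-unit rules of {S} → iT | j.
H: inherits non-unit rules of {H, S} → i | iT | j | ji.
T: inherits non-unit rules of {H, S, T} → i | iT | j | jT | ji.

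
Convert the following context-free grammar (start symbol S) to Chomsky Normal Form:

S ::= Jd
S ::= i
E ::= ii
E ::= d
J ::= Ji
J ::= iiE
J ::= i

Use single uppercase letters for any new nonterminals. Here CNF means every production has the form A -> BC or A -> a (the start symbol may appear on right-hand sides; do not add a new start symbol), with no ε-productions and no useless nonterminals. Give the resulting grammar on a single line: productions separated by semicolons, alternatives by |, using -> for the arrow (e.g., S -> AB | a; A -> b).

No ε-productions.
No unit productions to eliminate.
TERM: introduce B -> d, A -> i and substitute in every rule of length ≥2.
BIN: J -> AAE becomes J -> AC, C -> AE.

S -> i | JB; A -> i; B -> d; C -> AE; E -> d | AA; J -> i | AC | JA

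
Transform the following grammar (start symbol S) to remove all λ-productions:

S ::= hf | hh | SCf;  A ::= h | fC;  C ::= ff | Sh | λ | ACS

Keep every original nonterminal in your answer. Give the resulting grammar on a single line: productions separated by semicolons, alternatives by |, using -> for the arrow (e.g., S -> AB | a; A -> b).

Nullable set: {C}.
S -> SCf: C nullable, giving SCf | Sf.
A -> fC: C nullable, giving f | fC.
Drop C -> λ.
C -> ACS: C nullable, giving ACS | AS.
Unchanged (no nullable symbols): S -> hf; S -> hh; A -> h; C -> Sh; C -> ff.

S -> Sf | hf | hh | SCf; A -> f | h | fC; C -> AS | Sh | ff | ACS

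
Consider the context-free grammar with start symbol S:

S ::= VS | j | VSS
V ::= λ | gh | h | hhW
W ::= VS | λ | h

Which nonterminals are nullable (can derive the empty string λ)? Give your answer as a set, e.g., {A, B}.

{V, W}

Directly nullable (have an ε-rule): {V, W}.
Not nullable: S — each has a terminal in every rule's right-hand side or depends on a non-nullable symbol.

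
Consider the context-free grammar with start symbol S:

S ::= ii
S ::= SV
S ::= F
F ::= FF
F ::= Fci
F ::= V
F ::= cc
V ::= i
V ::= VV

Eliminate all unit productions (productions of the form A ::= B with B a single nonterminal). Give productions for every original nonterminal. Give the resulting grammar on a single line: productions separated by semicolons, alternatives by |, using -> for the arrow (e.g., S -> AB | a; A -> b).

Unit productions: F->V, S->F.
Unit pairs (A ⇒* B via units): (F,V), (S,F), (S,V).
S: inherits non-unit rules of {F, S, V} → FF | Fci | SV | VV | cc | i | ii.
F: inherits non-unit rules of {F, V} → FF | Fci | VV | cc | i.
V: inherits non-unit rules of {V} → VV | i.

S -> i | FF | SV | VV | cc | ii | Fci; F -> i | FF | VV | cc | Fci; V -> i | VV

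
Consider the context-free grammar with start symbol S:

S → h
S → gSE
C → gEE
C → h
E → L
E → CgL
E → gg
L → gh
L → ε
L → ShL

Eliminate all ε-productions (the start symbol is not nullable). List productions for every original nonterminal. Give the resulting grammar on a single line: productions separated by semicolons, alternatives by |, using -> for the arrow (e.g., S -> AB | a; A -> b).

S -> h | gS | gSE; C -> g | h | gE | gEE; E -> L | Cg | gg | CgL; L -> Sh | gh | ShL

Nullable set: {E, L}.
S -> gSE: E nullable, giving gS | gSE.
C -> gEE: E, E nullable, giving g | gE | gEE.
E -> CgL: L nullable, giving Cg | CgL.
E -> L: L nullable, giving L.
Drop L -> ε.
L -> ShL: L nullable, giving Sh | ShL.
Unchanged (no nullable symbols): S -> h; C -> h; E -> gg; L -> gh.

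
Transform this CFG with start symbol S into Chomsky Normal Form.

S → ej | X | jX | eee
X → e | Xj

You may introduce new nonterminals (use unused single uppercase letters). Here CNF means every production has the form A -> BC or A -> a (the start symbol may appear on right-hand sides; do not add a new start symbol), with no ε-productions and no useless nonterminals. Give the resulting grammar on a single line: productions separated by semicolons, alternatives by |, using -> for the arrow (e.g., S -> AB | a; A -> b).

S -> e | AX | BA | BC | XA; A -> j; B -> e; C -> BB; X -> e | XA

No ε-productions.
After unit-elimination: S -> e | Xj | ej | jX | eee; X -> e | Xj.
TERM: introduce B -> e, A -> j and substitute in every rule of length ≥2.
BIN: S -> BBB becomes S -> BC, C -> BB.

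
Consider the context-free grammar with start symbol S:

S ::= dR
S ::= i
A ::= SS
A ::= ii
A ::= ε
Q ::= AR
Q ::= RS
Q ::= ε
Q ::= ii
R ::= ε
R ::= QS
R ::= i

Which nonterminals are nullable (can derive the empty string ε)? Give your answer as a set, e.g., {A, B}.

{A, Q, R}

Directly nullable (have an ε-rule): {A, Q, R}.
Not nullable: S — each has a terminal in every rule's right-hand side or depends on a non-nullable symbol.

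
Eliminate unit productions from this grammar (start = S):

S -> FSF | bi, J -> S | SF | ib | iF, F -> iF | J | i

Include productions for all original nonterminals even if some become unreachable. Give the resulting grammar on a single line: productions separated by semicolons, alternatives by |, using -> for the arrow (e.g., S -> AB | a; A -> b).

S -> bi | FSF; F -> i | SF | bi | iF | ib | FSF; J -> SF | bi | iF | ib | FSF

Unit productions: F->J, J->S.
Unit pairs (A ⇒* B via units): (F,J), (F,S), (J,S).
S: inherits non-unit rules of {S} → FSF | bi.
F: inherits non-unit rules of {F, J, S} → FSF | SF | bi | i | iF | ib.
J: inherits non-unit rules of {J, S} → FSF | SF | bi | iF | ib.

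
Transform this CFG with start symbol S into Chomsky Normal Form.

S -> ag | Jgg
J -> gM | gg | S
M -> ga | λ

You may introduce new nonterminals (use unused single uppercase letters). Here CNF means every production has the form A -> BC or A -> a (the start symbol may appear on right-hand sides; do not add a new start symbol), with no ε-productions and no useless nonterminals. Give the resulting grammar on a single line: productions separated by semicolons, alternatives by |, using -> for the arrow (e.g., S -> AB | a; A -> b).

Nullable: {M}; after ε-elimination: S -> ag | Jgg; J -> S | g | gM | gg; M -> ga.
After unit-elimination: S -> ag | Jgg; J -> g | ag | gM | gg | Jgg; M -> ga.
TERM: introduce B -> a, A -> g and substitute in every rule of length ≥2.
BIN: J -> JAA becomes J -> JC, C -> AA; S -> JAA becomes S -> JD, D -> AA.

S -> BA | JD; A -> g; B -> a; C -> AA; D -> AA; J -> g | AA | AM | BA | JC; M -> AB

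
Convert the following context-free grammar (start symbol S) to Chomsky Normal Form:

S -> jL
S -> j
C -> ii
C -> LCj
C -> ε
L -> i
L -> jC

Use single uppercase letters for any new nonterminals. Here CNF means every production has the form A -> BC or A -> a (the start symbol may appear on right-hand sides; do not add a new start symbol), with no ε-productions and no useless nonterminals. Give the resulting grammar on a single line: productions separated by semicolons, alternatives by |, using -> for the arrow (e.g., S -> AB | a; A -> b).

S -> j | AL; A -> j; B -> i; C -> BB | LA | LD; D -> CA; L -> i | j | AC

Nullable: {C}; after ε-elimination: S -> j | jL; C -> Lj | ii | LCj; L -> i | j | jC.
No unit productions to eliminate.
TERM: introduce B -> i, A -> j and substitute in every rule of length ≥2.
BIN: C -> LCA becomes C -> LD, D -> CA.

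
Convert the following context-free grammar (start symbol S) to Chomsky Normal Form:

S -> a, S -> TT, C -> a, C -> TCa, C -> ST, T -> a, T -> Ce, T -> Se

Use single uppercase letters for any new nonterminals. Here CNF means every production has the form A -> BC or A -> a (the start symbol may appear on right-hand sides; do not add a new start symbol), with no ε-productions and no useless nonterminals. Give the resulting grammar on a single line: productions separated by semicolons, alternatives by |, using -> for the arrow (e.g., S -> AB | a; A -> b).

No ε-productions.
No unit productions to eliminate.
TERM: introduce A -> a, B -> e and substitute in every rule of length ≥2.
BIN: C -> TCA becomes C -> TD, D -> CA.

S -> a | TT; A -> a; B -> e; C -> a | ST | TD; D -> CA; T -> a | CB | SB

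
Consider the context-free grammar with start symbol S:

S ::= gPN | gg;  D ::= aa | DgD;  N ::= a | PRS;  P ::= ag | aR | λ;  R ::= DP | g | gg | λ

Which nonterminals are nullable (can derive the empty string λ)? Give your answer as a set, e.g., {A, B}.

Directly nullable (have an ε-rule): {P, R}.
Not nullable: D, N, S — each has a terminal in every rule's right-hand side or depends on a non-nullable symbol.

{P, R}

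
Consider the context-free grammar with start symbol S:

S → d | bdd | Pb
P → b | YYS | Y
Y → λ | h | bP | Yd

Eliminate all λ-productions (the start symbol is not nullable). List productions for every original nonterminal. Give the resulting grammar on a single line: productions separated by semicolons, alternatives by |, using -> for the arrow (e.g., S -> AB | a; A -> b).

S -> b | d | Pb | bdd; P -> S | Y | b | YS | YYS; Y -> b | d | h | Yd | bP

Nullable set: {P, Y}.
S -> Pb: P nullable, giving Pb | b.
P -> Y: Y nullable, giving Y.
P -> YYS: Y, Y nullable, giving S | YS | YYS.
Drop Y -> λ.
Y -> Yd: Y nullable, giving Yd | d.
Y -> bP: P nullable, giving b | bP.
Unchanged (no nullable symbols): S -> bdd; S -> d; P -> b; Y -> h.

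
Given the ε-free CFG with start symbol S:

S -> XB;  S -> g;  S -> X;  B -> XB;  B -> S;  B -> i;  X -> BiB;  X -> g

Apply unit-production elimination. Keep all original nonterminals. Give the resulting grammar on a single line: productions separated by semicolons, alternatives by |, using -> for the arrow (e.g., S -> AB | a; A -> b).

Unit productions: B->S, S->X.
Unit pairs (A ⇒* B via units): (B,S), (B,X), (S,X).
S: inherits non-unit rules of {S, X} → BiB | XB | g.
B: inherits non-unit rules of {B, S, X} → BiB | XB | g | i.
X: inherits non-unit rules of {X} → BiB | g.

S -> g | XB | BiB; B -> g | i | XB | BiB; X -> g | BiB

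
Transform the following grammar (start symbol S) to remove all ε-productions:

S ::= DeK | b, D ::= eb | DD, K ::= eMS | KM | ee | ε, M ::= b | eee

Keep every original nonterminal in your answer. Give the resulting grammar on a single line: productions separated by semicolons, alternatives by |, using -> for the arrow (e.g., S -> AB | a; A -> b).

Nullable set: {K}.
S -> DeK: K nullable, giving De | DeK.
Drop K -> ε.
K -> KM: K nullable, giving KM | M.
Unchanged (no nullable symbols): S -> b; D -> DD; D -> eb; K -> eMS; K -> ee; M -> b; M -> eee.

S -> b | De | DeK; D -> DD | eb; K -> M | KM | ee | eMS; M -> b | eee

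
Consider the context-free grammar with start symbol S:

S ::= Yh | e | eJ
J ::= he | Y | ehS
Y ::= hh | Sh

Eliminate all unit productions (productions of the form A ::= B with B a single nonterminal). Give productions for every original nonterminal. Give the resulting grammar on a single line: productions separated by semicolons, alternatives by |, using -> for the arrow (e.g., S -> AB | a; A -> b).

S -> e | Yh | eJ; J -> Sh | he | hh | ehS; Y -> Sh | hh

Unit productions: J->Y.
Unit pairs (A ⇒* B via units): (J,Y).
S: inherits non-unit rules of {S} → Yh | e | eJ.
J: inherits non-unit rules of {J, Y} → Sh | ehS | he | hh.
Y: inherits non-unit rules of {Y} → Sh | hh.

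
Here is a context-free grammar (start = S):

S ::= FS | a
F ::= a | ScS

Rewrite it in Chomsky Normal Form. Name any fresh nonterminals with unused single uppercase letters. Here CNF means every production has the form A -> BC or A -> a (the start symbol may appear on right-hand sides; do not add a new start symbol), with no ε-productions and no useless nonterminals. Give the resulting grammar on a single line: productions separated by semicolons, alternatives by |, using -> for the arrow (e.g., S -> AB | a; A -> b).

S -> a | FS; A -> c; B -> AS; F -> a | SB

No ε-productions.
No unit productions to eliminate.
TERM: introduce A -> c and substitute in every rule of length ≥2.
BIN: F -> SAS becomes F -> SB, B -> AS.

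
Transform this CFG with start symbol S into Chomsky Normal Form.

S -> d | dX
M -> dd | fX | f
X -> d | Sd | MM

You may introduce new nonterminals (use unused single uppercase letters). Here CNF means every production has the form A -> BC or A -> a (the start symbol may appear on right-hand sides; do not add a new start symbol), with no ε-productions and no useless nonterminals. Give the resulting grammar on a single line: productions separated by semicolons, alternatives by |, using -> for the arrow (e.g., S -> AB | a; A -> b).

S -> d | AX; A -> d; B -> f; M -> f | AA | BX; X -> d | MM | SA

No ε-productions.
No unit productions to eliminate.
TERM: introduce A -> d, B -> f and substitute in every rule of length ≥2.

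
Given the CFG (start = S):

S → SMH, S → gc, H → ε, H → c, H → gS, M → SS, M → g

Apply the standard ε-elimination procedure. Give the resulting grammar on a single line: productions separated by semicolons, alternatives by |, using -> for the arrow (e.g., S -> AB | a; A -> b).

Nullable set: {H}.
S -> SMH: H nullable, giving SM | SMH.
Drop H -> ε.
Unchanged (no nullable symbols): S -> gc; H -> c; H -> gS; M -> SS; M -> g.

S -> SM | gc | SMH; H -> c | gS; M -> g | SS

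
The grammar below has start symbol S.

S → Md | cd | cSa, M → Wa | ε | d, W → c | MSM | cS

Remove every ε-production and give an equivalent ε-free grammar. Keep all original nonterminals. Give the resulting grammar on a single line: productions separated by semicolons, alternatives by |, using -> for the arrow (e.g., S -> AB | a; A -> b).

S -> d | Md | cd | cSa; M -> d | Wa; W -> S | c | MS | SM | cS | MSM

Nullable set: {M}.
S -> Md: M nullable, giving Md | d.
Drop M -> ε.
W -> MSM: M, M nullable, giving MS | MSM | S | SM.
Unchanged (no nullable symbols): S -> cSa; S -> cd; M -> Wa; M -> d; W -> c; W -> cS.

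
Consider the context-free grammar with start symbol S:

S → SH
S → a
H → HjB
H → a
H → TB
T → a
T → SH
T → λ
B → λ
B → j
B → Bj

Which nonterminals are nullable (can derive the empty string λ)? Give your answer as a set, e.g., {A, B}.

{B, H, T}

Directly nullable (have an ε-rule): {B, T}.
H is nullable via H -> TB (every symbol on the right is already known nullable).
Not nullable: S — each has a terminal in every rule's right-hand side or depends on a non-nullable symbol.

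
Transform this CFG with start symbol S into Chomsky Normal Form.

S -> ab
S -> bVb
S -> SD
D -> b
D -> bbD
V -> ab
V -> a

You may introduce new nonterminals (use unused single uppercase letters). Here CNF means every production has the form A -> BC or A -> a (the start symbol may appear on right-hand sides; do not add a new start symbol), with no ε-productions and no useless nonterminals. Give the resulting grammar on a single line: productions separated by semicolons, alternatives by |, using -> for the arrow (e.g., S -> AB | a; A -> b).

No ε-productions.
No unit productions to eliminate.
TERM: introduce B -> a, A -> b and substitute in every rule of length ≥2.
BIN: D -> AAD becomes D -> AC, C -> AD; S -> AVA becomes S -> AE, E -> VA.

S -> AE | BA | SD; A -> b; B -> a; C -> AD; D -> b | AC; E -> VA; V -> a | BA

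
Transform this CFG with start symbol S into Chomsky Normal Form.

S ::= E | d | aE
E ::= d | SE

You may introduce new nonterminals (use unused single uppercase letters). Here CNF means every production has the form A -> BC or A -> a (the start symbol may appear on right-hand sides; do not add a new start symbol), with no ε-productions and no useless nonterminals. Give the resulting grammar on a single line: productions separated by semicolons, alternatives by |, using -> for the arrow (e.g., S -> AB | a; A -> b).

No ε-productions.
After unit-elimination: S -> d | SE | aE; E -> d | SE.
TERM: introduce A -> a and substitute in every rule of length ≥2.

S -> d | AE | SE; A -> a; E -> d | SE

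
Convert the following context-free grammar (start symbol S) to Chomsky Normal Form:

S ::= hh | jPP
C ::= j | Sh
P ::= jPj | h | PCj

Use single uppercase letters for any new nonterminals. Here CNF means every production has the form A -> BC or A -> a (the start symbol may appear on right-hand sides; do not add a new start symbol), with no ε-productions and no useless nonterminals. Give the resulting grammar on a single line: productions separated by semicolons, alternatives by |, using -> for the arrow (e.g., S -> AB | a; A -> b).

S -> AA | BF; A -> h; B -> j; C -> j | SA; D -> PB; E -> CB; F -> PP; P -> h | BD | PE

No ε-productions.
No unit productions to eliminate.
TERM: introduce A -> h, B -> j and substitute in every rule of length ≥2.
BIN: P -> BPB becomes P -> BD, D -> PB; P -> PCB becomes P -> PE, E -> CB; S -> BPP becomes S -> BF, F -> PP.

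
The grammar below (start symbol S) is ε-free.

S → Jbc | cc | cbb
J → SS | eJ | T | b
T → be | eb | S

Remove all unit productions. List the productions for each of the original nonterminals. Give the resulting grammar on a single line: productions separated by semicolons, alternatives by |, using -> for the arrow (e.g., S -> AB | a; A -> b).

Unit productions: J->T, T->S.
Unit pairs (A ⇒* B via units): (J,S), (J,T), (T,S).
S: inherits non-unit rules of {S} → Jbc | cbb | cc.
J: inherits non-unit rules of {J, S, T} → Jbc | SS | b | be | cbb | cc | eJ | eb.
T: inherits non-unit rules of {S, T} → Jbc | be | cbb | cc | eb.

S -> cc | Jbc | cbb; J -> b | SS | be | cc | eJ | eb | Jbc | cbb; T -> be | cc | eb | Jbc | cbb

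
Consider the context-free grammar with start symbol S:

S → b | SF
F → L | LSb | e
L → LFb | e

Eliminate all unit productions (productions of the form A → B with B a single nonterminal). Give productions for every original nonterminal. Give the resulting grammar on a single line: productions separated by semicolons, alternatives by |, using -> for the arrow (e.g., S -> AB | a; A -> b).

S -> b | SF; F -> e | LFb | LSb; L -> e | LFb

Unit productions: F->L.
Unit pairs (A ⇒* B via units): (F,L).
S: inherits non-unit rules of {S} → SF | b.
F: inherits non-unit rules of {F, L} → LFb | LSb | e.
L: inherits non-unit rules of {L} → LFb | e.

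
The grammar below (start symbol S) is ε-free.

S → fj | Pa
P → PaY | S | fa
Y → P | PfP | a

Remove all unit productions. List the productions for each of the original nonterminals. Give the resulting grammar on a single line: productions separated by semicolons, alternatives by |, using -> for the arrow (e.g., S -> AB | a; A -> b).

S -> Pa | fj; P -> Pa | fa | fj | PaY; Y -> a | Pa | fa | fj | PaY | PfP

Unit productions: P->S, Y->P.
Unit pairs (A ⇒* B via units): (P,S), (Y,P), (Y,S).
S: inherits non-unit rules of {S} → Pa | fj.
P: inherits non-unit rules of {P, S} → Pa | PaY | fa | fj.
Y: inherits non-unit rules of {P, S, Y} → Pa | PaY | PfP | a | fa | fj.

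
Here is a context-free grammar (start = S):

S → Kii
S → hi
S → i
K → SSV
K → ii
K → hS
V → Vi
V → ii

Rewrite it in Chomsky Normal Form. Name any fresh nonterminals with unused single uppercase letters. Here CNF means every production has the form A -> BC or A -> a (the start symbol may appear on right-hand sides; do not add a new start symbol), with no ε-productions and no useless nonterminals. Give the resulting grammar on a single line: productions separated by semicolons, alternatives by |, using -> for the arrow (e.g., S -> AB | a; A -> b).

No ε-productions.
No unit productions to eliminate.
TERM: introduce A -> h, B -> i and substitute in every rule of length ≥2.
BIN: K -> SSV becomes K -> SC, C -> SV; S -> KBB becomes S -> KD, D -> BB.

S -> i | AB | KD; A -> h; B -> i; C -> SV; D -> BB; K -> AS | BB | SC; V -> BB | VB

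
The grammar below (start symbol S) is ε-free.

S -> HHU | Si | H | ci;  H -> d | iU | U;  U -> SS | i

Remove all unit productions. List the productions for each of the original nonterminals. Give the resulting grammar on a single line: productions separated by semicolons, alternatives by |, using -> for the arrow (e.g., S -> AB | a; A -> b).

Unit productions: H->U, S->H.
Unit pairs (A ⇒* B via units): (H,U), (S,H), (S,U).
S: inherits non-unit rules of {H, S, U} → HHU | SS | Si | ci | d | i | iU.
H: inherits non-unit rules of {H, U} → SS | d | i | iU.
U: inherits non-unit rules of {U} → SS | i.

S -> d | i | SS | Si | ci | iU | HHU; H -> d | i | SS | iU; U -> i | SS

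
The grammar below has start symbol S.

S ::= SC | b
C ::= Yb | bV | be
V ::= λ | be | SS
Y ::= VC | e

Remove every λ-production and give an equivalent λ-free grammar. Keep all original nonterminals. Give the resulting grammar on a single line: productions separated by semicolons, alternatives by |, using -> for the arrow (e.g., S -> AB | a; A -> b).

Nullable set: {V}.
C -> bV: V nullable, giving b | bV.
Drop V -> λ.
Y -> VC: V nullable, giving C | VC.
Unchanged (no nullable symbols): S -> SC; S -> b; C -> Yb; C -> be; V -> SS; V -> be; Y -> e.

S -> b | SC; C -> b | Yb | bV | be; V -> SS | be; Y -> C | e | VC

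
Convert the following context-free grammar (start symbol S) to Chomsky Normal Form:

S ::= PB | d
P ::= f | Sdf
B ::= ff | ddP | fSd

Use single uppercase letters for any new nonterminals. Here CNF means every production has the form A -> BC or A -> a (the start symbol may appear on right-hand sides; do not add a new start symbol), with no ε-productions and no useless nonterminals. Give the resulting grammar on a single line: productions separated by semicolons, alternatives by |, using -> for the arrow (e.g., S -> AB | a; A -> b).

S -> d | PB; A -> d; B -> AD | CC | CE; C -> f; D -> AP; E -> SA; F -> AC; P -> f | SF

No ε-productions.
No unit productions to eliminate.
TERM: introduce A -> d, C -> f and substitute in every rule of length ≥2.
BIN: B -> AAP becomes B -> AD, D -> AP; B -> CSA becomes B -> CE, E -> SA; P -> SAC becomes P -> SF, F -> AC.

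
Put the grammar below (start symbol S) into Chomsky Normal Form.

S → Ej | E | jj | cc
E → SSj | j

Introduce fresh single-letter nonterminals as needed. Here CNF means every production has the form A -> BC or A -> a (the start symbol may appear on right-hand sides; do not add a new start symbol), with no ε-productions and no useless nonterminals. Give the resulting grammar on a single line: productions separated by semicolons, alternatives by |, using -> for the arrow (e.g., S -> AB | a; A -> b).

No ε-productions.
After unit-elimination: S -> j | Ej | cc | jj | SSj; E -> j | SSj.
TERM: introduce B -> c, A -> j and substitute in every rule of length ≥2.
BIN: E -> SSA becomes E -> SC, C -> SA; S -> SSA becomes S -> SD, D -> SA.

S -> j | AA | BB | EA | SD; A -> j; B -> c; C -> SA; D -> SA; E -> j | SC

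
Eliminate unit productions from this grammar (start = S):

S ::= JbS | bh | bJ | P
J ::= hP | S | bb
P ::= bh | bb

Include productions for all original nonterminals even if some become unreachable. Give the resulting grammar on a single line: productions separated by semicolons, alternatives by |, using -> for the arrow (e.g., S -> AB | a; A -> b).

S -> bJ | bb | bh | JbS; J -> bJ | bb | bh | hP | JbS; P -> bb | bh

Unit productions: J->S, S->P.
Unit pairs (A ⇒* B via units): (J,P), (J,S), (S,P).
S: inherits non-unit rules of {P, S} → JbS | bJ | bb | bh.
J: inherits non-unit rules of {J, P, S} → JbS | bJ | bb | bh | hP.
P: inherits non-unit rules of {P} → bb | bh.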